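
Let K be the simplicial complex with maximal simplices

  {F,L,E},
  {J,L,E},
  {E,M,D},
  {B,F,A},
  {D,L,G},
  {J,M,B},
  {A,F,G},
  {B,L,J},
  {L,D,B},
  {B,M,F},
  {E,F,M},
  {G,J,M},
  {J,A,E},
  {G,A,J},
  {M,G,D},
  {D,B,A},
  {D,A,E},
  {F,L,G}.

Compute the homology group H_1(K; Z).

Fix the vertex order A < B < D < E < F < G < J < L < M and write every simplex with vertices in increasing order. Then dim K = 2 and the simplices of K are:

  0-simplices (9): A, B, D, E, F, G, J, L, M
  1-simplices (27): AB, AD, AE, AF, AG, AJ, BD, BF, BJ, BL, BM, DE, DG, DL, DM, EF, EJ, EL, EM, FG, FL, FM, GJ, GL, GM, JL, JM
  2-simplices (18): ABD, ABF, ADE, AEJ, AFG, AGJ, BDL, BFM, BJL, BJM, DEM, DGL, DGM, EFL, EFM, EJL, FGL, GJM

giving chain groups C_0 ≅ Z^9, C_1 ≅ Z^27, C_2 ≅ Z^18.

∂_1: C_1 → C_0 sends each edge [p,q] (with p < q) to q − p.
As a 9×27 matrix over Z this has rank 8, with invariant factors (1,1,1,1,1,1,1,1).

∂_2: C_2 → C_1 sends each 2-simplex [p,q,r] to [q,r] − [p,r] + [p,q]. For instance
  ∂BFM = FM − BM + BF,
  ∂ABF = BF − AF + AB.
The resulting 27×18 matrix has rank 17, and its Smith normal form has invariant factors (1,1,1,1,1,1,1,1,1,1,1,1,1,1,1,1,1).

Reading off H_k = ker ∂_k / im ∂_{k+1}:

  H_1: rank ker ∂_1 − rank ∂_2 = (27 − 8) − 17 = 2, and the invariant factors of ∂_2 are all 1, so H_1 ≅ Z^2.

H_1 ≅ Z^2.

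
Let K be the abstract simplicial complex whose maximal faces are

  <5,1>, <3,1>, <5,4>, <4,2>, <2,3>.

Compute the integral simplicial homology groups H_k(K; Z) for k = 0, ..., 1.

Order the vertices as 1 < 2 < 3 < 4 < 5. Listing each simplex with vertices in this order, K has dimension 1 with simplices:

  0-simplices (5): [1], [2], [3], [4], [5]
  1-simplices (5): [1,3], [1,5], [2,3], [2,4], [4,5]

so the chain groups are C_0 ≅ Z^5, C_1 ≅ Z^5.

The boundary map ∂_1: C_1 → C_0 is given by ∂[p,q] = [q] − [p]. For instance
  ∂[4,5] = [5] − [4].
This gives a 5×5 integer matrix of rank 4; reducing to Smith normal form yields diagonal entries (1,1,1,1).

From H_k ≅ ker(∂_k) / im(∂_{k+1}) we obtain:

  H_0: rank C_0 − rank ∂_1 = 5 − 4 = 1, and the invariant factors of ∂_1 are all 1, so H_0 ≅ Z.
  H_1: rank ker ∂_1 − rank ∂_2 = (5 − 4) − 0 = 1, and there is no ∂_2, so H_1 ≅ Z.

H_0 = Z,  H_1 = Z.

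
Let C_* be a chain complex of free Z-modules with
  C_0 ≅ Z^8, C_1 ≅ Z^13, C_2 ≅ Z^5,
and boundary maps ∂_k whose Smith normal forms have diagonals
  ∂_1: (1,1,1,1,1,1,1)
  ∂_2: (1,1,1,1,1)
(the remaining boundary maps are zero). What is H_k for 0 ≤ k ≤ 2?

H_0 = Z,  H_1 = Z,  H_2 = 0.

H_0: b_0 = 8 − 0 − 7 = 1; torsion from ∂_1 factors > 1: none. So H_0 = Z.
H_1: b_1 = 13 − 7 − 5 = 1; torsion from ∂_2 factors > 1: none. So H_1 = Z.
H_2: b_2 = 5 − 5 − 0 = 0; torsion from ∂_3 factors > 1: none. So H_2 = 0.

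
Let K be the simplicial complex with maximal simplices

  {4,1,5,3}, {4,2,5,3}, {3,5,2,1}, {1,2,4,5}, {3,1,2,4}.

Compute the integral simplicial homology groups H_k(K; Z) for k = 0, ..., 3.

H_0 = Z,  H_1 = 0,  H_2 = 0,  H_3 = Z.

Take the total order 1 < 2 < 3 < 4 < 5 on the vertex set. Then K (dimension 3) consists of the simplices:

  0-simplices (5): [1], [2], [3], [4], [5]
  1-simplices (10): [1,2], [1,3], [1,4], [1,5], [2,3], [2,4], [2,5], [3,4], [3,5], [4,5]
  2-simplices (10): [1,2,3], [1,2,4], [1,2,5], [1,3,4], [1,3,5], [1,4,5], [2,3,4], [2,3,5], [2,4,5], [3,4,5]
  3-simplices (5): [1,2,3,4], [1,2,3,5], [1,2,4,5], [1,3,4,5], [2,3,4,5]

Hence C_0 ≅ Z^5, C_1 ≅ Z^10, C_2 ≅ Z^10, C_3 ≅ Z^5.

∂_1: C_1 → C_0 maps an edge to its endpoints' difference, ∂[p,q] = q − p. For instance
  ∂[1,3] = [3] − [1].
As a 5×10 matrix over Z this has rank 4, with invariant factors (1,1,1,1).

Boundary ∂_2: C_2 → C_1 maps a triangle to the signed sum of its edges. For instance
  ∂[1,2,3] = [2,3] − [1,3] + [1,2],
  ∂[1,2,4] = [2,4] − [1,4] + [1,2].
The resulting 10×10 matrix has rank 6, and its Smith normal form has invariant factors (1,1,1,1,1,1).

Boundary ∂_3: C_3 → C_2 sends each 3-simplex σ to the alternating sum Σ_i (−1)^i (σ with its i-th vertex removed). For instance
  ∂[2,3,4,5] = [3,4,5] − [2,4,5] + [2,3,5] − [2,3,4],
  ∂[1,2,3,4] = [2,3,4] − [1,3,4] + [1,2,4] − [1,2,3].
The 10×5 boundary matrix has rank 4 and Smith normal form diag(1,1,1,1).

From H_k ≅ ker(∂_k) / im(∂_{k+1}) we obtain:

  H_0: rank C_0 − rank ∂_1 = 5 − 4 = 1, and the invariant factors of ∂_1 are all 1, so H_0 = Z.
  H_1: rank ker ∂_1 − rank ∂_2 = (10 − 4) − 6 = 0, and the invariant factors of ∂_2 are all 1, so H_1 = 0.
  H_2: rank ker ∂_2 − rank ∂_3 = (10 − 6) − 4 = 0, and the invariant factors of ∂_3 are all 1, so H_2 = 0.
  H_3: rank ker ∂_3 − rank ∂_4 = (5 − 4) − 0 = 1, and there is no ∂_4, so H_3 = Z.

As a check, the Euler characteristic is 5 − 10 + 10 − 5 = 0, which agrees with 1 − 0 + 0 − 1 = 0.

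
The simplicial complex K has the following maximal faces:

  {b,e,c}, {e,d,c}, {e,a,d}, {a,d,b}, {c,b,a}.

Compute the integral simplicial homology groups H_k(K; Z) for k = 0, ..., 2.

H_0 ≅ Z,  H_1 ≅ Z,  H_2 = 0.

Fix the vertex order a < b < c < d < e and write every simplex with vertices in increasing order. Then dim K = 2 and the simplices of K are:

  0-simplices (5): a, b, c, d, e
  1-simplices (10): ab, ac, ad, ae, bc, bd, be, cd, ce, de
  2-simplices (5): abc, abd, ade, bce, cde

Hence C_0 ≅ Z^5, C_1 ≅ Z^10, C_2 ≅ Z^5.

The boundary map ∂_1: C_1 → C_0 sends each edge [p,q] (with p < q) to q − p.
As a 5×10 matrix over Z this has rank 4, with invariant factors (1,1,1,1).

The boundary map ∂_2: C_2 → C_1 acts by ∂[p,q,r] = [q,r] − [p,r] + [p,q]. For instance
  ∂abc = bc − ac + ab,
  ∂abd = bd − ad + ab.
This gives a 10×5 integer matrix of rank 5; reducing to Smith normal form yields diagonal entries (1,1,1,1,1).

Reading off H_k = ker ∂_k / im ∂_{k+1}:

  H_0: rank C_0 − rank ∂_1 = 5 − 4 = 1, and the invariant factors of ∂_1 are all 1, so H_0 ≅ Z.
  H_1: rank ker ∂_1 − rank ∂_2 = (10 − 4) − 5 = 1, and the invariant factors of ∂_2 are all 1, so H_1 ≅ Z.
  H_2: rank ker ∂_2 − rank ∂_3 = (5 − 5) − 0 = 0, and there is no ∂_3, so H_2 ≅ 0.

As a check, the Euler characteristic is 5 − 10 + 5 = 0, which agrees with 1 − 1 + 0 = 0.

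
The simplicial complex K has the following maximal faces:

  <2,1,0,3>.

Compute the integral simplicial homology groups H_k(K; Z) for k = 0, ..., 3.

H_0 = Z,  H_1 = 0,  H_2 = 0,  H_3 = 0.

Take the total order 0 < 1 < 2 < 3 on the vertex set. Then K (dimension 3) consists of the simplices:

  0-simplices (4): [0], [1], [2], [3]
  1-simplices (6): [0,1], [0,2], [0,3], [1,2], [1,3], [2,3]
  2-simplices (4): [0,1,2], [0,1,3], [0,2,3], [1,2,3]
  3-simplices (1): [0,1,2,3]

so the chain groups are C_0 ≅ Z^4, C_1 ≅ Z^6, C_2 ≅ Z^4, C_3 ≅ Z^1.

The boundary map ∂_1: C_1 → C_0 is given by ∂[p,q] = [q] − [p]. For instance
  ∂[2,3] = [3] − [2].
This gives a 4×6 integer matrix of rank 3; reducing to Smith normal form yields diagonal entries (1,1,1).

The boundary map ∂_2: C_2 → C_1 sends each 2-simplex [p,q,r] to [q,r] − [p,r] + [p,q]. For instance
  ∂[0,2,3] = [2,3] − [0,3] + [0,2],
  ∂[0,1,3] = [1,3] − [0,3] + [0,1].
The resulting 6×4 matrix has rank 3, and its Smith normal form has invariant factors (1,1,1).

∂_3: C_3 → C_2 sends each 3-simplex σ to the alternating sum Σ_i (−1)^i (σ with its i-th vertex removed). For instance
  ∂[0,1,2,3] = [1,2,3] − [0,2,3] + [0,1,3] − [0,1,2].
As a 4×1 matrix over Z this has rank 1, with invariant factors (1).

Reading off H_k = ker ∂_k / im ∂_{k+1}:

  H_0: rank C_0 − rank ∂_1 = 4 − 3 = 1, and the invariant factors of ∂_1 are all 1, so H_0 ≅ Z.
  H_1: rank ker ∂_1 − rank ∂_2 = (6 − 3) − 3 = 0, and the invariant factors of ∂_2 are all 1, so H_1 ≅ 0.
  H_2: rank ker ∂_2 − rank ∂_3 = (4 − 3) − 1 = 0, and the invariant factors of ∂_3 are all 1, so H_2 ≅ 0.
  H_3: rank ker ∂_3 − rank ∂_4 = (1 − 1) − 0 = 0, and there is no ∂_4, so H_3 ≅ 0.

(K is a triangulation of the 3-simplex.)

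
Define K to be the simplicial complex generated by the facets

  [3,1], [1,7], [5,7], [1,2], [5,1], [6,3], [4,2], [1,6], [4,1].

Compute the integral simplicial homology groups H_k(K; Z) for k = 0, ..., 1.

Order the vertices as 1 < 2 < 3 < 4 < 5 < 6 < 7. Listing each simplex with vertices in this order, K has dimension 1 with simplices:

  0-simplices (7): [1], [2], [3], [4], [5], [6], [7]
  1-simplices (9): [1,2], [1,3], [1,4], [1,5], [1,6], [1,7], [2,4], [3,6], [5,7]

Hence C_0 ≅ Z^7, C_1 ≅ Z^9.

The boundary map ∂_1: C_1 → C_0 maps an edge to its endpoints' difference, ∂[p,q] = q − p. For instance
  ∂[1,5] = [5] − [1].
As a 7×9 matrix over Z this has rank 6, with invariant factors (1,1,1,1,1,1).

Now H_k = ker ∂_k / im ∂_{k+1}, so:

  H_0: rank C_0 − rank ∂_1 = 7 − 6 = 1, and the invariant factors of ∂_1 are all 1, so H_0 = Z.
  H_1: rank ker ∂_1 − rank ∂_2 = (9 − 6) − 0 = 3, and there is no ∂_2, so H_1 = Z^3.

H_0 ≅ Z,  H_1 ≅ Z^3.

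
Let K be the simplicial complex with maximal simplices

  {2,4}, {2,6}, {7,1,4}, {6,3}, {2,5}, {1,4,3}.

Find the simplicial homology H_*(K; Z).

H_0 ≅ Z,  H_1 ≅ Z,  H_2 = 0.

K has 7 vertices, 9 edges, 2 triangles.
rank ∂_0 = 0, rank ∂_1 = 6 ⇒ b_0 = 7 − 0 − 6 = 1; all invariant factors of ∂_1 are 1 so no torsion. So H_0 = Z.
rank ∂_1 = 6, rank ∂_2 = 2 ⇒ b_1 = 9 − 6 − 2 = 1; all invariant factors of ∂_2 are 1 so no torsion. So H_1 = Z.
rank ∂_2 = 2, rank ∂_3 = 0 ⇒ b_2 = 2 − 2 − 0 = 0. So H_2 = 0.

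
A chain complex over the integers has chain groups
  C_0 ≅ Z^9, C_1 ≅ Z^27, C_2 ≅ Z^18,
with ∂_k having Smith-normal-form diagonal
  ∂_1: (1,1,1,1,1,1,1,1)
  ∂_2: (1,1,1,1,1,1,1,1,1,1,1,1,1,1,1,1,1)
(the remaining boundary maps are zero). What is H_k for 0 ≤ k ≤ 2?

H_0 = Z,  H_1 = Z^2,  H_2 = Z.

H_0: b_0 = 9 − 0 − 8 = 1; torsion from ∂_1 factors > 1: none. So H_0 = Z.
H_1: b_1 = 27 − 8 − 17 = 2; torsion from ∂_2 factors > 1: none. So H_1 = Z^2.
H_2: b_2 = 18 − 17 − 0 = 1; torsion from ∂_3 factors > 1: none. So H_2 = Z.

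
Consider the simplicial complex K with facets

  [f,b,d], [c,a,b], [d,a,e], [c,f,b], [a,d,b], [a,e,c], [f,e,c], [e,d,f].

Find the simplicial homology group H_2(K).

K has 6 vertices, 12 edges, 8 triangles.
rank ∂_2 = 7, rank ∂_3 = 0 ⇒ b_2 = 8 − 7 − 0 = 1. So H_2 = Z.

H_2 ≅ Z.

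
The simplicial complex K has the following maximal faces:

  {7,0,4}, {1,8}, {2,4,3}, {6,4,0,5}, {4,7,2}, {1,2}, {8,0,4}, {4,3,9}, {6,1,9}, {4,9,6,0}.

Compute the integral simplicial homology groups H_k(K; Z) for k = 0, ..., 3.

H_0 ≅ Z,  H_1 ≅ Z^2,  H_2 = 0,  H_3 = 0.

Take the total order 0 < 1 < 2 < 3 < 4 < 5 < 6 < 7 < 8 < 9 on the vertex set. Then K (dimension 3) consists of the simplices:

  0-simplices (10): [0], [1], [2], [3], [4], [5], [6], [7], [8], [9]
  1-simplices (22): [0,4], [0,5], [0,6], [0,7], [0,8], [0,9], [1,2], [1,6], [1,8], [1,9], [2,3], [2,4], [2,7], [3,4], [3,9], [4,5], [4,6], [4,7], [4,8], [4,9], [5,6], [6,9]
  2-simplices (13): [0,4,5], [0,4,6], [0,4,7], [0,4,8], [0,4,9], [0,5,6], [0,6,9], [1,6,9], [2,3,4], [2,4,7], [3,4,9], [4,5,6], [4,6,9]
  3-simplices (2): [0,4,5,6], [0,4,6,9]

so the chain groups are C_0 ≅ Z^10, C_1 ≅ Z^22, C_2 ≅ Z^13, C_3 ≅ Z^2.

Boundary ∂_1: C_1 → C_0 is given by ∂[p,q] = [q] − [p].
As a 10×22 matrix over Z this has rank 9, with invariant factors (1,1,1,1,1,1,1,1,1).

The boundary map ∂_2: C_2 → C_1 maps a triangle to the signed sum of its edges. For instance
  ∂[0,5,6] = [5,6] − [0,6] + [0,5],
  ∂[0,4,5] = [4,5] − [0,5] + [0,4].
This gives a 22×13 integer matrix of rank 11; reducing to Smith normal form yields diagonal entries (1,1,1,1,1,1,1,1,1,1,1).

The boundary map ∂_3: C_3 → C_2 sends each 3-simplex σ to the alternating sum Σ_i (−1)^i (σ with its i-th vertex removed). For instance
  ∂[0,4,6,9] = [4,6,9] − [0,6,9] + [0,4,9] − [0,4,6],
  ∂[0,4,5,6] = [4,5,6] − [0,5,6] + [0,4,6] − [0,4,5].
As a 13×2 matrix over Z this has rank 2, with invariant factors (1,1).

Reading off H_k = ker ∂_k / im ∂_{k+1}:

  H_0: rank C_0 − rank ∂_1 = 10 − 9 = 1, and the invariant factors of ∂_1 are all 1, so H_0 ≅ Z.
  H_1: rank ker ∂_1 − rank ∂_2 = (22 − 9) − 11 = 2, and the invariant factors of ∂_2 are all 1, so H_1 ≅ Z^2.
  H_2: rank ker ∂_2 − rank ∂_3 = (13 − 11) − 2 = 0, and the invariant factors of ∂_3 are all 1, so H_2 ≅ 0.
  H_3: rank ker ∂_3 − rank ∂_4 = (2 − 2) − 0 = 0, and there is no ∂_4, so H_3 ≅ 0.

As a check, the Euler characteristic is 10 − 22 + 13 − 2 = -1, which agrees with 1 − 2 + 0 − 0 = -1.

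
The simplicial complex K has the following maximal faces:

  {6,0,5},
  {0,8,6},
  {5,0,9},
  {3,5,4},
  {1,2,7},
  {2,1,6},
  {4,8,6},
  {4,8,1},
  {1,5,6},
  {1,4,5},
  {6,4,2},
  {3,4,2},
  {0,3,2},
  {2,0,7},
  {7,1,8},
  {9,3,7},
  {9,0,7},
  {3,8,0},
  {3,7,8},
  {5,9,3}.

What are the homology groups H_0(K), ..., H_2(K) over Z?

H_0 ≅ Z,  H_1 ≅ Z ⊕ Z/2Z,  H_2 = 0.

Order the vertices as 0 < 1 < 2 < 3 < 4 < 5 < 6 < 7 < 8 < 9. Listing each simplex with vertices in this order, K has dimension 2 with simplices:

  0-simplices (10): [0], [1], [2], [3], [4], [5], [6], [7], [8], [9]
  1-simplices (30): (30 of them)
  2-simplices (20): (20 of them)

Hence C_0 ≅ Z^10, C_1 ≅ Z^30, C_2 ≅ Z^20.

Boundary ∂_1: C_1 → C_0 sends each edge [p,q] (with p < q) to q − p. For instance
  ∂[6,8] = [8] − [6].
This gives a 10×30 integer matrix of rank 9; reducing to Smith normal form yields diagonal entries (1,1,1,1,1,1,1,1,1).

∂_2: C_2 → C_1 maps a triangle to the signed sum of its edges. For instance
  ∂[0,5,6] = [5,6] − [0,6] + [0,5],
  ∂[1,2,7] = [2,7] − [1,7] + [1,2].
As a 30×20 matrix over Z this has rank 20, with invariant factors (1,1,1,1,1,1,1,1,1,1,1,1,1,1,1,1,1,1,1,2).

Computing H_k = (kernel of ∂_k) / (image of ∂_{k+1}):

  H_0: rank C_0 − rank ∂_1 = 10 − 9 = 1, and the invariant factors of ∂_1 are all 1, so H_0 = Z.
  H_1: rank ker ∂_1 − rank ∂_2 = (30 − 9) − 20 = 1, and ∂_2 has invariant factor 2 > 1, so H_1 = Z ⊕ Z/2Z.
  H_2: rank ker ∂_2 − rank ∂_3 = (20 − 20) − 0 = 0, and there is no ∂_3, so H_2 = 0.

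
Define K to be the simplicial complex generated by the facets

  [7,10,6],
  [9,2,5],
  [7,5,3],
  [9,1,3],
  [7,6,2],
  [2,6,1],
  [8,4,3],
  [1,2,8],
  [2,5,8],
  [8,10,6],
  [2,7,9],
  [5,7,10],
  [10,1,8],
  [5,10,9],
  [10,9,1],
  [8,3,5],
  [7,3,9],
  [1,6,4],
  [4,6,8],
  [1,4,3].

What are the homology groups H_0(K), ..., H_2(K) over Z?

H_0 = Z,  H_1 = Z ⊕ Z/2,  H_2 = 0.

Take the total order 1 < 2 < 3 < 4 < 5 < 6 < 7 < 8 < 9 < 10 on the vertex set. Then K (dimension 2) consists of the simplices:

  0-simplices (10): [1], [2], [3], [4], [5], [6], [7], [8], [9], [10]
  1-simplices (30): (30 of them)
  2-simplices (20): (20 of them)

so the chain groups are C_0 ≅ Z^10, C_1 ≅ Z^30, C_2 ≅ Z^20.

∂_1: C_1 → C_0 is given by ∂[p,q] = [q] − [p]. For instance
  ∂[1,10] = [10] − [1].
As a 10×30 matrix over Z this has rank 9, with invariant factors (1,1,1,1,1,1,1,1,1).

∂_2: C_2 → C_1 maps a triangle to the signed sum of its edges. For instance
  ∂[3,5,8] = [5,8] − [3,8] + [3,5],
  ∂[1,2,6] = [2,6] − [1,6] + [1,2].
The resulting 30×20 matrix has rank 20, and its Smith normal form has invariant factors (1,1,1,1,1,1,1,1,1,1,1,1,1,1,1,1,1,1,1,2).

From H_k ≅ ker(∂_k) / im(∂_{k+1}) we obtain:

  H_0: rank C_0 − rank ∂_1 = 10 − 9 = 1, and the invariant factors of ∂_1 are all 1, so H_0 = Z.
  H_1: rank ker ∂_1 − rank ∂_2 = (30 − 9) − 20 = 1, and ∂_2 has invariant factor 2 > 1, so H_1 = Z ⊕ Z/2.
  H_2: rank ker ∂_2 − rank ∂_3 = (20 − 20) − 0 = 0, and there is no ∂_3, so H_2 = 0.

As a check, the Euler characteristic is 10 − 30 + 20 = 0, which agrees with 1 − 1 + 0 = 0.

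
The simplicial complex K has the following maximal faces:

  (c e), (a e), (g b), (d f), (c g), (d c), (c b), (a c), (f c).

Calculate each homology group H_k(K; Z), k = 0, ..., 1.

H_0 ≅ Z,  H_1 ≅ Z^3.

Fix the vertex order a < b < c < d < e < f < g and write every simplex with vertices in increasing order. Then dim K = 1 and the simplices of K are:

  0-simplices (7): a, b, c, d, e, f, g
  1-simplices (9): ac, ae, bc, bg, cd, ce, cf, cg, df

giving chain groups C_0 ≅ Z^7, C_1 ≅ Z^9.

The boundary map ∂_1: C_1 → C_0 is given by ∂[p,q] = [q] − [p].
The resulting 7×9 matrix has rank 6, and its Smith normal form has invariant factors (1,1,1,1,1,1).

Reading off H_k = ker ∂_k / im ∂_{k+1}:

  H_0: rank C_0 − rank ∂_1 = 7 − 6 = 1, and the invariant factors of ∂_1 are all 1, so H_0 = Z.
  H_1: rank ker ∂_1 − rank ∂_2 = (9 − 6) − 0 = 3, and there is no ∂_2, so H_1 = Z^3.

As a check, the Euler characteristic is 7 − 9 = -2, which agrees with 1 − 3 = -2.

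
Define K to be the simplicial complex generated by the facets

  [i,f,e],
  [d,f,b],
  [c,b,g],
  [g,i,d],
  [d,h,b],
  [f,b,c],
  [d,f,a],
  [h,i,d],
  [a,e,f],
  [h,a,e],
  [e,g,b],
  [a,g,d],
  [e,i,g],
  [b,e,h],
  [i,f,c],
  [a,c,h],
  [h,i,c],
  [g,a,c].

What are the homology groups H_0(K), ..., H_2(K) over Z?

H_0 = Z,  H_1 = Z^2,  H_2 = Z.

Take the total order a < b < c < d < e < f < g < h < i on the vertex set. Then K (dimension 2) consists of the simplices:

  0-simplices (9): a, b, c, d, e, f, g, h, i
  1-simplices (27): ac, ad, ae, af, ag, ah, bc, bd, be, bf, bg, bh, cf, cg, ch, ci, df, dg, dh, di, ef, eg, eh, ei, fi, gi, hi
  2-simplices (18): acg, ach, adf, adg, aef, aeh, bcf, bcg, bdf, bdh, beg, beh, cfi, chi, dgi, dhi, efi, egi

Hence C_0 ≅ Z^9, C_1 ≅ Z^27, C_2 ≅ Z^18.

∂_1: C_1 → C_0 is given by ∂[p,q] = [q] − [p].
As a 9×27 matrix over Z this has rank 8, with invariant factors (1,1,1,1,1,1,1,1).

Boundary ∂_2: C_2 → C_1 maps a triangle to the signed sum of its edges. For instance
  ∂egi = gi − ei + eg,
  ∂chi = hi − ci + ch.
The 27×18 boundary matrix has rank 17 and Smith normal form diag(1,1,1,1,1,1,1,1,1,1,1,1,1,1,1,1,1).

From H_k ≅ ker(∂_k) / im(∂_{k+1}) we obtain:

  H_0: rank C_0 − rank ∂_1 = 9 − 8 = 1, and the invariant factors of ∂_1 are all 1, so H_0 ≅ Z.
  H_1: rank ker ∂_1 − rank ∂_2 = (27 − 8) − 17 = 2, and the invariant factors of ∂_2 are all 1, so H_1 ≅ Z^2.
  H_2: rank ker ∂_2 − rank ∂_3 = (18 − 17) − 0 = 1, and there is no ∂_3, so H_2 ≅ Z.

(K is a triangulation of the torus T^2.)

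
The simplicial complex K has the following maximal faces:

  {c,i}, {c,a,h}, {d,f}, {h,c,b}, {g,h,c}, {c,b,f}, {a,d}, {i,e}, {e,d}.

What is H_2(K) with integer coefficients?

We work with the vertex ordering a < b < c < d < e < f < g < h < i. The simplices of K, each written with vertices in increasing order, are:

  0-simplices (9): a, b, c, d, e, f, g, h, i
  1-simplices (14): ac, ad, ah, bc, bf, bh, cf, cg, ch, ci, de, df, ei, gh
  2-simplices (4): ach, bcf, bch, cgh

giving chain groups C_0 ≅ Z^9, C_1 ≅ Z^14, C_2 ≅ Z^4.

∂_1: C_1 → C_0 is given by ∂[p,q] = [q] − [p].
The resulting 9×14 matrix has rank 8, and its Smith normal form has invariant factors (1,1,1,1,1,1,1,1).

The boundary map ∂_2: C_2 → C_1 maps a triangle to the signed sum of its edges. For instance
  ∂bch = ch − bh + bc,
  ∂ach = ch − ah + ac.
The resulting 14×4 matrix has rank 4, and its Smith normal form has invariant factors (1,1,1,1).

Now H_k = ker ∂_k / im ∂_{k+1}, so:

  H_2: rank ker ∂_2 − rank ∂_3 = (4 − 4) − 0 = 0, and there is no ∂_3, so H_2 ≅ 0.

H_2 = 0.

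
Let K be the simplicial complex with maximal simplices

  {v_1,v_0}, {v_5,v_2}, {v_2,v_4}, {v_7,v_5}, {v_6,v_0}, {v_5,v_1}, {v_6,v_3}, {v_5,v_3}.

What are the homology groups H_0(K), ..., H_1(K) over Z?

Fix the vertex order v_0 < v_1 < v_2 < v_3 < v_4 < v_5 < v_6 < v_7 and write every simplex with vertices in increasing order. Then dim K = 1 and the simplices of K are:

  0-simplices (8): [v_0], [v_1], [v_2], [v_3], [v_4], [v_5], [v_6], [v_7]
  1-simplices (8): [v_0,v_1], [v_0,v_6], [v_1,v_5], [v_2,v_4], [v_2,v_5], [v_3,v_5], [v_3,v_6], [v_5,v_7]

giving chain groups C_0 ≅ Z^8, C_1 ≅ Z^8.

Boundary ∂_1: C_1 → C_0 sends each edge [p,q] (with p < q) to q − p. For instance
  ∂[v_0,v_1] = [v_1] − [v_0].
The resulting 8×8 matrix has rank 7, and its Smith normal form has invariant factors (1,1,1,1,1,1,1).

Computing H_k = (kernel of ∂_k) / (image of ∂_{k+1}):

  H_0: rank C_0 − rank ∂_1 = 8 − 7 = 1, and the invariant factors of ∂_1 are all 1, so H_0 = Z.
  H_1: rank ker ∂_1 − rank ∂_2 = (8 − 7) − 0 = 1, and there is no ∂_2, so H_1 = Z.

H_0 ≅ Z,  H_1 ≅ Z.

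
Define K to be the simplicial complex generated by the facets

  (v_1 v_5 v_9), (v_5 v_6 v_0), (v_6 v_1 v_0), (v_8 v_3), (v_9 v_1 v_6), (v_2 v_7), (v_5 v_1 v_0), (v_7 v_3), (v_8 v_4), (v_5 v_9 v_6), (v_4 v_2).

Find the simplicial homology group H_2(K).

H_2 = Z.

Take the total order v_0 < v_1 < v_2 < v_3 < v_4 < v_5 < v_6 < v_7 < v_8 < v_9 on the vertex set. Then K (dimension 2) consists of the simplices:

  0-simplices (10): [v_0], [v_1], [v_2], [v_3], [v_4], [v_5], [v_6], [v_7], [v_8], [v_9]
  1-simplices (14): [v_0,v_1], [v_0,v_5], [v_0,v_6], [v_1,v_5], [v_1,v_6], [v_1,v_9], [v_2,v_4], [v_2,v_7], [v_3,v_7], [v_3,v_8], [v_4,v_8], [v_5,v_6], [v_5,v_9], [v_6,v_9]
  2-simplices (6): [v_0,v_1,v_5], [v_0,v_1,v_6], [v_0,v_5,v_6], [v_1,v_5,v_9], [v_1,v_6,v_9], [v_5,v_6,v_9]

so the chain groups are C_0 ≅ Z^10, C_1 ≅ Z^14, C_2 ≅ Z^6.

∂_1: C_1 → C_0 maps an edge to its endpoints' difference, ∂[p,q] = q − p. For instance
  ∂[v_0,v_6] = [v_6] − [v_0].
The resulting 10×14 matrix has rank 8, and its Smith normal form has invariant factors (1,1,1,1,1,1,1,1).

Boundary ∂_2: C_2 → C_1 sends each 2-simplex [p,q,r] to [q,r] − [p,r] + [p,q]. For instance
  ∂[v_5,v_6,v_9] = [v_6,v_9] − [v_5,v_9] + [v_5,v_6],
  ∂[v_1,v_5,v_9] = [v_5,v_9] − [v_1,v_9] + [v_1,v_5].
As a 14×6 matrix over Z this has rank 5, with invariant factors (1,1,1,1,1).

From H_k ≅ ker(∂_k) / im(∂_{k+1}) we obtain:

  H_2: rank ker ∂_2 − rank ∂_3 = (6 − 5) − 0 = 1, and there is no ∂_3, so H_2 = Z.

(K is a triangulation of the disjoint union of the 2-sphere S^2 and the circle S^1.)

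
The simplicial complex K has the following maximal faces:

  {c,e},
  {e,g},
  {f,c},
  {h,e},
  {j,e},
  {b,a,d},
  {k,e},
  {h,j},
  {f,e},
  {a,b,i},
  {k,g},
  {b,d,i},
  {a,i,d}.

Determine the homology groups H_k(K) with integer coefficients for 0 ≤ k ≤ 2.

Order the vertices as a < b < c < d < e < f < g < h < i < j < k. Listing each simplex with vertices in this order, K has dimension 2 with simplices:

  0-simplices (11): a, b, c, d, e, f, g, h, i, j, k
  1-simplices (15): ab, ad, ai, bd, bi, ce, cf, di, ef, eg, eh, ej, ek, gk, hj
  2-simplices (4): abd, abi, adi, bdi

giving chain groups C_0 ≅ Z^11, C_1 ≅ Z^15, C_2 ≅ Z^4.

Boundary ∂_1: C_1 → C_0 maps an edge to its endpoints' difference, ∂[p,q] = q − p. For instance
  ∂di = i − d.
The 11×15 boundary matrix has rank 9 and Smith normal form diag(1,1,1,1,1,1,1,1,1).

Boundary ∂_2: C_2 → C_1 sends each 2-simplex [p,q,r] to [q,r] − [p,r] + [p,q]. For instance
  ∂bdi = di − bi + bd,
  ∂abi = bi − ai + ab.
As a 15×4 matrix over Z this has rank 3, with invariant factors (1,1,1).

From H_k ≅ ker(∂_k) / im(∂_{k+1}) we obtain:

  H_0: rank C_0 − rank ∂_1 = 11 − 9 = 2, and the invariant factors of ∂_1 are all 1, so H_0 ≅ Z^2.
  H_1: rank ker ∂_1 − rank ∂_2 = (15 − 9) − 3 = 3, and the invariant factors of ∂_2 are all 1, so H_1 ≅ Z^3.
  H_2: rank ker ∂_2 − rank ∂_3 = (4 − 3) − 0 = 1, and there is no ∂_3, so H_2 ≅ Z.

As a check, the Euler characteristic is 11 − 15 + 4 = 0, which agrees with 2 − 3 + 1 = 0.

H_0 = Z^2,  H_1 = Z^3,  H_2 = Z.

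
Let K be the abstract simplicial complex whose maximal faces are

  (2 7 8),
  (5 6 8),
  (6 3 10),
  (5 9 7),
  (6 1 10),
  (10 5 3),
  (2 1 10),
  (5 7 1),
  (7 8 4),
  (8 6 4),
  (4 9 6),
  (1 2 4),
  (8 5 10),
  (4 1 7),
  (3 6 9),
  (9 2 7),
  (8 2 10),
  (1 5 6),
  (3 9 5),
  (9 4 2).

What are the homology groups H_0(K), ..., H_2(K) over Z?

Order the vertices as 1 < 2 < 3 < 4 < 5 < 6 < 7 < 8 < 9 < 10. Listing each simplex with vertices in this order, K has dimension 2 with simplices:

  0-simplices (10): [1], [2], [3], [4], [5], [6], [7], [8], [9], [10]
  1-simplices (30): (30 of them)
  2-simplices (20): (20 of them)

Hence C_0 ≅ Z^10, C_1 ≅ Z^30, C_2 ≅ Z^20.

The boundary map ∂_1: C_1 → C_0 maps an edge to its endpoints' difference, ∂[p,q] = q − p. For instance
  ∂[4,7] = [7] − [4].
The resulting 10×30 matrix has rank 9, and its Smith normal form has invariant factors (1,1,1,1,1,1,1,1,1).

The boundary map ∂_2: C_2 → C_1 acts by ∂[p,q,r] = [q,r] − [p,r] + [p,q]. For instance
  ∂[1,5,7] = [5,7] − [1,7] + [1,5],
  ∂[3,6,10] = [6,10] − [3,10] + [3,6].
This gives a 30×20 integer matrix of rank 20; reducing to Smith normal form yields diagonal entries (1,1,1,1,1,1,1,1,1,1,1,1,1,1,1,1,1,1,1,2).

From H_k ≅ ker(∂_k) / im(∂_{k+1}) we obtain:

  H_0: rank C_0 − rank ∂_1 = 10 − 9 = 1, and the invariant factors of ∂_1 are all 1, so H_0 ≅ Z.
  H_1: rank ker ∂_1 − rank ∂_2 = (30 − 9) − 20 = 1, and ∂_2 has invariant factor 2 > 1, so H_1 ≅ Z ⊕ Z/2.
  H_2: rank ker ∂_2 − rank ∂_3 = (20 − 20) − 0 = 0, and there is no ∂_3, so H_2 ≅ 0.

(K is a triangulation of the Klein bottle.)

H_0 ≅ Z,  H_1 ≅ Z ⊕ Z/2,  H_2 = 0.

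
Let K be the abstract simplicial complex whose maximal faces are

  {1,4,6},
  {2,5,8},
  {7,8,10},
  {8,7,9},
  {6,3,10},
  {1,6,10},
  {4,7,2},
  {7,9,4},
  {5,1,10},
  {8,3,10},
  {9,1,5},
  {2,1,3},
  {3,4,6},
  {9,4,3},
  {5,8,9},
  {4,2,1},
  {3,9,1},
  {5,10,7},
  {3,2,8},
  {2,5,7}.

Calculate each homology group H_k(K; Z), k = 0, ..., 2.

H_0 = Z,  H_1 = Z ⊕ Z/2Z,  H_2 = 0.

Fix the vertex order 1 < 2 < 3 < 4 < 5 < 6 < 7 < 8 < 9 < 10 and write every simplex with vertices in increasing order. Then dim K = 2 and the simplices of K are:

  0-simplices (10): [1], [2], [3], [4], [5], [6], [7], [8], [9], [10]
  1-simplices (30): (30 of them)
  2-simplices (20): (20 of them)

Hence C_0 ≅ Z^10, C_1 ≅ Z^30, C_2 ≅ Z^20.

∂_1: C_1 → C_0 maps an edge to its endpoints' difference, ∂[p,q] = q − p. For instance
  ∂[1,9] = [9] − [1].
This gives a 10×30 integer matrix of rank 9; reducing to Smith normal form yields diagonal entries (1,1,1,1,1,1,1,1,1).

The boundary map ∂_2: C_2 → C_1 maps a triangle to the signed sum of its edges. For instance
  ∂[3,8,10] = [8,10] − [3,10] + [3,8],
  ∂[1,4,6] = [4,6] − [1,6] + [1,4].
The resulting 30×20 matrix has rank 20, and its Smith normal form has invariant factors (1,1,1,1,1,1,1,1,1,1,1,1,1,1,1,1,1,1,1,2).

Reading off H_k = ker ∂_k / im ∂_{k+1}:

  H_0: rank C_0 − rank ∂_1 = 10 − 9 = 1, and the invariant factors of ∂_1 are all 1, so H_0 ≅ Z.
  H_1: rank ker ∂_1 − rank ∂_2 = (30 − 9) − 20 = 1, and ∂_2 has invariant factor 2 > 1, so H_1 ≅ Z ⊕ Z/2Z.
  H_2: rank ker ∂_2 − rank ∂_3 = (20 − 20) − 0 = 0, and there is no ∂_3, so H_2 ≅ 0.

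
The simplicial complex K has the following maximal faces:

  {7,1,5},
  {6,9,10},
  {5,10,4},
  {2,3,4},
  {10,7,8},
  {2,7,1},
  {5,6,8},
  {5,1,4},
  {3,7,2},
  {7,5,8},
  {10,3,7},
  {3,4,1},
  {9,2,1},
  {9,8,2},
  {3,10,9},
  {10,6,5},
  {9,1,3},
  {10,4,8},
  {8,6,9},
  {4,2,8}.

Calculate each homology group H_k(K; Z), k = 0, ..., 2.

Order the vertices as 1 < 2 < 3 < 4 < 5 < 6 < 7 < 8 < 9 < 10. Listing each simplex with vertices in this order, K has dimension 2 with simplices:

  0-simplices (10): [1], [2], [3], [4], [5], [6], [7], [8], [9], [10]
  1-simplices (30): (30 of them)
  2-simplices (20): (20 of them)

giving chain groups C_0 ≅ Z^10, C_1 ≅ Z^30, C_2 ≅ Z^20.

∂_1: C_1 → C_0 sends each edge [p,q] (with p < q) to q − p. For instance
  ∂[8,9] = [9] − [8].
This gives a 10×30 integer matrix of rank 9; reducing to Smith normal form yields diagonal entries (1,1,1,1,1,1,1,1,1).

Boundary ∂_2: C_2 → C_1 maps a triangle to the signed sum of its edges. For instance
  ∂[1,3,4] = [3,4] − [1,4] + [1,3],
  ∂[1,5,7] = [5,7] − [1,7] + [1,5].
This gives a 30×20 integer matrix of rank 20; reducing to Smith normal form yields diagonal entries (1,1,1,1,1,1,1,1,1,1,1,1,1,1,1,1,1,1,1,2).

Now H_k = ker ∂_k / im ∂_{k+1}, so:

  H_0: rank C_0 − rank ∂_1 = 10 − 9 = 1, and the invariant factors of ∂_1 are all 1, so H_0 ≅ Z.
  H_1: rank ker ∂_1 − rank ∂_2 = (30 − 9) − 20 = 1, and ∂_2 has invariant factor 2 > 1, so H_1 ≅ Z ⊕ Z/2.
  H_2: rank ker ∂_2 − rank ∂_3 = (20 − 20) − 0 = 0, and there is no ∂_3, so H_2 ≅ 0.

(K is a triangulation of the Klein bottle.)

H_0 ≅ Z,  H_1 ≅ Z ⊕ Z/2,  H_2 = 0.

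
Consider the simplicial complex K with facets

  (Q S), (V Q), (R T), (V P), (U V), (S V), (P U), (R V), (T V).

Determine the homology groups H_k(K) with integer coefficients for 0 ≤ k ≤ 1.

H_0 ≅ Z,  H_1 ≅ Z^3.

We work with the vertex ordering P < Q < R < S < T < U < V. The simplices of K, each written with vertices in increasing order, are:

  0-simplices (7): P, Q, R, S, T, U, V
  1-simplices (9): PU, PV, QS, QV, RT, RV, SV, TV, UV

so the chain groups are C_0 ≅ Z^7, C_1 ≅ Z^9.

Boundary ∂_1: C_1 → C_0 is given by ∂[p,q] = [q] − [p]. For instance
  ∂RV = V − R.
The resulting 7×9 matrix has rank 6, and its Smith normal form has invariant factors (1,1,1,1,1,1).

Now H_k = ker ∂_k / im ∂_{k+1}, so:

  H_0: rank C_0 − rank ∂_1 = 7 − 6 = 1, and the invariant factors of ∂_1 are all 1, so H_0 ≅ Z.
  H_1: rank ker ∂_1 − rank ∂_2 = (9 − 6) − 0 = 3, and there is no ∂_2, so H_1 ≅ Z^3.

(K is a triangulation of a wedge of 3 circles.)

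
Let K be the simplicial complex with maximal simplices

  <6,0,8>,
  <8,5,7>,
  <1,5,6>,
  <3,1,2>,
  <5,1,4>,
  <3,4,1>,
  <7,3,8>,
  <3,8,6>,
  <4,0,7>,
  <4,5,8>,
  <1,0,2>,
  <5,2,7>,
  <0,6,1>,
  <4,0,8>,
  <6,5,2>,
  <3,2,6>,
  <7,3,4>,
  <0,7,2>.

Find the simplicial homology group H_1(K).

K has 9 vertices, 27 edges, 18 triangles.
rank ∂_1 = 8, rank ∂_2 = 18 ⇒ b_1 = 27 − 8 − 18 = 1; ∂_2 has invariant factor(s) [2] giving torsion. So H_1 = Z ⊕ Z/2.

H_1 ≅ Z ⊕ Z/2.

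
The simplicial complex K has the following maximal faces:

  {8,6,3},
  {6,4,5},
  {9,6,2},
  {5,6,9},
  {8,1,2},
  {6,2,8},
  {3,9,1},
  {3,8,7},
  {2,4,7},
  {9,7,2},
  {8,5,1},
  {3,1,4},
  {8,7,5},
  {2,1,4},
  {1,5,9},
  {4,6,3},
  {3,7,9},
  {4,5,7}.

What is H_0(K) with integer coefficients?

We work with the vertex ordering 1 < 2 < 3 < 4 < 5 < 6 < 7 < 8 < 9. The simplices of K, each written with vertices in increasing order, are:

  0-simplices (9): [1], [2], [3], [4], [5], [6], [7], [8], [9]
  1-simplices (27): (27 of them)
  2-simplices (18): [1,2,4], [1,2,8], [1,3,4], [1,3,9], [1,5,8], [1,5,9], [2,4,7], [2,6,8], [2,6,9], [2,7,9], [3,4,6], [3,6,8], [3,7,8], [3,7,9], [4,5,6], [4,5,7], [5,6,9], [5,7,8]

Hence C_0 ≅ Z^9, C_1 ≅ Z^27, C_2 ≅ Z^18.

The boundary map ∂_1: C_1 → C_0 maps an edge to its endpoints' difference, ∂[p,q] = q − p. For instance
  ∂[2,8] = [8] − [2].
This gives a 9×27 integer matrix of rank 8; reducing to Smith normal form yields diagonal entries (1,1,1,1,1,1,1,1).

Boundary ∂_2: C_2 → C_1 sends each 2-simplex [p,q,r] to [q,r] − [p,r] + [p,q]. For instance
  ∂[3,4,6] = [4,6] − [3,6] + [3,4],
  ∂[1,2,4] = [2,4] − [1,4] + [1,2].
The resulting 27×18 matrix has rank 17, and its Smith normal form has invariant factors (1,1,1,1,1,1,1,1,1,1,1,1,1,1,1,1,1).

Now H_k = ker ∂_k / im ∂_{k+1}, so:

  H_0: rank C_0 − rank ∂_1 = 9 − 8 = 1, and the invariant factors of ∂_1 are all 1, so H_0 ≅ Z.

H_0 = Z.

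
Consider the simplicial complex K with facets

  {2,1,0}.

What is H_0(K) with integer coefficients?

H_0 = Z.

Fix the vertex order 0 < 1 < 2 and write every simplex with vertices in increasing order. Then dim K = 2 and the simplices of K are:

  0-simplices (3): [0], [1], [2]
  1-simplices (3): [0,1], [0,2], [1,2]
  2-simplices (1): [0,1,2]

so the chain groups are C_0 ≅ Z^3, C_1 ≅ Z^3, C_2 ≅ Z^1.

The boundary map ∂_1: C_1 → C_0 maps an edge to its endpoints' difference, ∂[p,q] = q − p.
The 3×3 boundary matrix has rank 2 and Smith normal form diag(1,1).

The boundary map ∂_2: C_2 → C_1 maps a triangle to the signed sum of its edges. For instance
  ∂[0,1,2] = [1,2] − [0,2] + [0,1].
The 3×1 boundary matrix has rank 1 and Smith normal form diag(1).

From H_k ≅ ker(∂_k) / im(∂_{k+1}) we obtain:

  H_0: rank C_0 − rank ∂_1 = 3 − 2 = 1, and the invariant factors of ∂_1 are all 1, so H_0 ≅ Z.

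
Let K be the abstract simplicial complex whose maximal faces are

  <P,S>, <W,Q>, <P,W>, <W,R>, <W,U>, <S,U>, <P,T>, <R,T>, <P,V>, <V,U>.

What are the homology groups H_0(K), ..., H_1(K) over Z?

Order the vertices as P < Q < R < S < T < U < V < W. Listing each simplex with vertices in this order, K has dimension 1 with simplices:

  0-simplices (8): P, Q, R, S, T, U, V, W
  1-simplices (10): PS, PT, PV, PW, QW, RT, RW, SU, UV, UW

giving chain groups C_0 ≅ Z^8, C_1 ≅ Z^10.

The boundary map ∂_1: C_1 → C_0 maps an edge to its endpoints' difference, ∂[p,q] = q − p. For instance
  ∂RT = T − R.
The resulting 8×10 matrix has rank 7, and its Smith normal form has invariant factors (1,1,1,1,1,1,1).

Computing H_k = (kernel of ∂_k) / (image of ∂_{k+1}):

  H_0: rank C_0 − rank ∂_1 = 8 − 7 = 1, and the invariant factors of ∂_1 are all 1, so H_0 = Z.
  H_1: rank ker ∂_1 − rank ∂_2 = (10 − 7) − 0 = 3, and there is no ∂_2, so H_1 = Z^3.

As a check, the Euler characteristic is 8 − 10 = -2, which agrees with 1 − 3 = -2.

H_0 = Z,  H_1 = Z^3.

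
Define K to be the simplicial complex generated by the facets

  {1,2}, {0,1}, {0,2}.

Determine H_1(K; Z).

We work with the vertex ordering 0 < 1 < 2. The simplices of K, each written with vertices in increasing order, are:

  0-simplices (3): [0], [1], [2]
  1-simplices (3): [0,1], [0,2], [1,2]

Hence C_0 ≅ Z^3, C_1 ≅ Z^3.

The boundary map ∂_1: C_1 → C_0 maps an edge to its endpoints' difference, ∂[p,q] = q − p. For instance
  ∂[0,2] = [2] − [0].
As a 3×3 matrix over Z this has rank 2, with invariant factors (1,1).

Reading off H_k = ker ∂_k / im ∂_{k+1}:

  H_1: rank ker ∂_1 − rank ∂_2 = (3 − 2) − 0 = 1, and there is no ∂_2, so H_1 = Z.

(K is a triangulation of the circle S^1.)

H_1 = Z.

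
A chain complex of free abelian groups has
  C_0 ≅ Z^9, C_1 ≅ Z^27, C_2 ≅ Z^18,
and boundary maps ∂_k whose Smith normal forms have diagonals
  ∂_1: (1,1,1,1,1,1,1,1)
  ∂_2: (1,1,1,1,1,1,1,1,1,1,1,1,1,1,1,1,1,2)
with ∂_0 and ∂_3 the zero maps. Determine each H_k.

H_0: b_0 = 9 − 0 − 8 = 1; torsion from ∂_1 factors > 1: none. So H_0 ≅ Z.
H_1: b_1 = 27 − 8 − 18 = 1; torsion from ∂_2 factors > 1: [2]. So H_1 ≅ Z ⊕ Z/2.
H_2: b_2 = 18 − 18 − 0 = 0; torsion from ∂_3 factors > 1: none. So H_2 ≅ 0.

H_0 ≅ Z,  H_1 ≅ Z ⊕ Z/2,  H_2 = 0.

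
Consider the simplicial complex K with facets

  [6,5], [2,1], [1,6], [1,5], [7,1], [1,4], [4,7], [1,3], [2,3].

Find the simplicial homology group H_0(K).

H_0 ≅ Z.

We work with the vertex ordering 1 < 2 < 3 < 4 < 5 < 6 < 7. The simplices of K, each written with vertices in increasing order, are:

  0-simplices (7): [1], [2], [3], [4], [5], [6], [7]
  1-simplices (9): [1,2], [1,3], [1,4], [1,5], [1,6], [1,7], [2,3], [4,7], [5,6]

so the chain groups are C_0 ≅ Z^7, C_1 ≅ Z^9.

Boundary ∂_1: C_1 → C_0 maps an edge to its endpoints' difference, ∂[p,q] = q − p. For instance
  ∂[4,7] = [7] − [4].
The 7×9 boundary matrix has rank 6 and Smith normal form diag(1,1,1,1,1,1).

Computing H_k = (kernel of ∂_k) / (image of ∂_{k+1}):

  H_0: rank C_0 − rank ∂_1 = 7 − 6 = 1, and the invariant factors of ∂_1 are all 1, so H_0 ≅ Z.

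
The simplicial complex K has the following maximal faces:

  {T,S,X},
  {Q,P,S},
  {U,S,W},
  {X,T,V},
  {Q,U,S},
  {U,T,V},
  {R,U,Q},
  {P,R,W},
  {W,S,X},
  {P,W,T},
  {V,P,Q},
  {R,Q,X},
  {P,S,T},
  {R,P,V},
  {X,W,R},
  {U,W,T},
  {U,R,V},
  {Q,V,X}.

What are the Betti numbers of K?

We work with the vertex ordering P < Q < R < S < T < U < V < W < X. The simplices of K, each written with vertices in increasing order, are:

  0-simplices (9): P, Q, R, S, T, U, V, W, X
  1-simplices (27): PQ, PR, PS, PT, PV, PW, QR, QS, QU, QV, QX, RU, RV, RW, RX, ST, SU, SW, SX, TU, TV, TW, TX, UV, UW, VX, WX
  2-simplices (18): PQS, PQV, PRV, PRW, PST, PTW, QRU, QRX, QSU, QVX, RUV, RWX, STX, SUW, SWX, TUV, TUW, TVX

Hence C_0 ≅ Z^9, C_1 ≅ Z^27, C_2 ≅ Z^18.

Boundary ∂_1: C_1 → C_0 sends each edge [p,q] (with p < q) to q − p.
As a 9×27 matrix over Z this has rank 8, with invariant factors (1,1,1,1,1,1,1,1).

∂_2: C_2 → C_1 maps a triangle to the signed sum of its edges. For instance
  ∂SUW = UW − SW + SU,
  ∂SWX = WX − SX + SW.
As a 27×18 matrix over Z this has rank 18, with invariant factors (1,1,1,1,1,1,1,1,1,1,1,1,1,1,1,1,1,2).

Computing H_k = (kernel of ∂_k) / (image of ∂_{k+1}):

  H_0: rank C_0 − rank ∂_1 = 9 − 8 = 1, and the invariant factors of ∂_1 are all 1, so H_0 ≅ Z.
  H_1: rank ker ∂_1 − rank ∂_2 = (27 − 8) − 18 = 1, and ∂_2 has invariant factor 2 > 1, so H_1 ≅ Z × Z/2.
  H_2: rank ker ∂_2 − rank ∂_3 = (18 − 18) − 0 = 0, and there is no ∂_3, so H_2 ≅ 0.

As a check, the Euler characteristic is 9 − 27 + 18 = 0, which agrees with 1 − 1 + 0 = 0.

Hence the Betti numbers are b_0 = 1, b_1 = 1, b_2 = 0.

b_0 = 1, b_1 = 1, b_2 = 0.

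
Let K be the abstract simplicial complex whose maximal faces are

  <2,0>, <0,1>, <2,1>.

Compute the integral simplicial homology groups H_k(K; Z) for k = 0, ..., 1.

Fix the vertex order 0 < 1 < 2 and write every simplex with vertices in increasing order. Then dim K = 1 and the simplices of K are:

  0-simplices (3): [0], [1], [2]
  1-simplices (3): [0,1], [0,2], [1,2]

so the chain groups are C_0 ≅ Z^3, C_1 ≅ Z^3.

∂_1: C_1 → C_0 sends each edge [p,q] (with p < q) to q − p. For instance
  ∂[1,2] = [2] − [1].
This gives a 3×3 integer matrix of rank 2; reducing to Smith normal form yields diagonal entries (1,1).

Now H_k = ker ∂_k / im ∂_{k+1}, so:

  H_0: rank C_0 − rank ∂_1 = 3 − 2 = 1, and the invariant factors of ∂_1 are all 1, so H_0 ≅ Z.
  H_1: rank ker ∂_1 − rank ∂_2 = (3 − 2) − 0 = 1, and there is no ∂_2, so H_1 ≅ Z.

As a check, the Euler characteristic is 3 − 3 = 0, which agrees with 1 − 1 = 0.
(K is a triangulation of the circle S^1.)

H_0 ≅ Z,  H_1 ≅ Z.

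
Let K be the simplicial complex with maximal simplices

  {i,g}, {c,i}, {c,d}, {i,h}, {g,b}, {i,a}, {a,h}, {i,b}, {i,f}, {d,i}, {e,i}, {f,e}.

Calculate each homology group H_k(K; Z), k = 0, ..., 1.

We work with the vertex ordering a < b < c < d < e < f < g < h < i. The simplices of K, each written with vertices in increasing order, are:

  0-simplices (9): a, b, c, d, e, f, g, h, i
  1-simplices (12): ah, ai, bg, bi, cd, ci, di, ef, ei, fi, gi, hi

so the chain groups are C_0 ≅ Z^9, C_1 ≅ Z^12.

Boundary ∂_1: C_1 → C_0 is given by ∂[p,q] = [q] − [p]. For instance
  ∂ah = h − a.
The 9×12 boundary matrix has rank 8 and Smith normal form diag(1,1,1,1,1,1,1,1).

Reading off H_k = ker ∂_k / im ∂_{k+1}:

  H_0: rank C_0 − rank ∂_1 = 9 − 8 = 1, and the invariant factors of ∂_1 are all 1, so H_0 = Z.
  H_1: rank ker ∂_1 − rank ∂_2 = (12 − 8) − 0 = 4, and there is no ∂_2, so H_1 = Z^4.

H_0 = Z,  H_1 = Z^4.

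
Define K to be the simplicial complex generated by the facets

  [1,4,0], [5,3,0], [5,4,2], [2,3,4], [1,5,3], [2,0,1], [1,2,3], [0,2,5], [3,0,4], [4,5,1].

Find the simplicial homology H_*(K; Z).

H_0 = Z,  H_1 = Z/2,  H_2 = 0.

Order the vertices as 0 < 1 < 2 < 3 < 4 < 5. Listing each simplex with vertices in this order, K has dimension 2 with simplices:

  0-simplices (6): [0], [1], [2], [3], [4], [5]
  1-simplices (15): [0,1], [0,2], [0,3], [0,4], [0,5], [1,2], [1,3], [1,4], [1,5], [2,3], [2,4], [2,5], [3,4], [3,5], [4,5]
  2-simplices (10): [0,1,2], [0,1,4], [0,2,5], [0,3,4], [0,3,5], [1,2,3], [1,3,5], [1,4,5], [2,3,4], [2,4,5]

Hence C_0 ≅ Z^6, C_1 ≅ Z^15, C_2 ≅ Z^10.

Boundary ∂_1: C_1 → C_0 maps an edge to its endpoints' difference, ∂[p,q] = q − p.
This gives a 6×15 integer matrix of rank 5; reducing to Smith normal form yields diagonal entries (1,1,1,1,1).

The boundary map ∂_2: C_2 → C_1 sends each 2-simplex [p,q,r] to [q,r] − [p,r] + [p,q]. For instance
  ∂[2,3,4] = [3,4] − [2,4] + [2,3],
  ∂[0,2,5] = [2,5] − [0,5] + [0,2].
This gives a 15×10 integer matrix of rank 10; reducing to Smith normal form yields diagonal entries (1,1,1,1,1,1,1,1,1,2).

From H_k ≅ ker(∂_k) / im(∂_{k+1}) we obtain:

  H_0: rank C_0 − rank ∂_1 = 6 − 5 = 1, and the invariant factors of ∂_1 are all 1, so H_0 = Z.
  H_1: rank ker ∂_1 − rank ∂_2 = (15 − 5) − 10 = 0, and ∂_2 has invariant factor 2 > 1, so H_1 = Z/2.
  H_2: rank ker ∂_2 − rank ∂_3 = (10 − 10) − 0 = 0, and there is no ∂_3, so H_2 = 0.

As a check, the Euler characteristic is 6 − 15 + 10 = 1, which agrees with 1 − 0 + 0 = 1.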